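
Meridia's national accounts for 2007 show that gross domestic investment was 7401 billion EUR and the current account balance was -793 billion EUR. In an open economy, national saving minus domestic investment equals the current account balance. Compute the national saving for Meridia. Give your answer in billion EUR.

6608

S - I = CA (net lending to the rest of the world).
S = I + CA = 7401 + (-793) = 6608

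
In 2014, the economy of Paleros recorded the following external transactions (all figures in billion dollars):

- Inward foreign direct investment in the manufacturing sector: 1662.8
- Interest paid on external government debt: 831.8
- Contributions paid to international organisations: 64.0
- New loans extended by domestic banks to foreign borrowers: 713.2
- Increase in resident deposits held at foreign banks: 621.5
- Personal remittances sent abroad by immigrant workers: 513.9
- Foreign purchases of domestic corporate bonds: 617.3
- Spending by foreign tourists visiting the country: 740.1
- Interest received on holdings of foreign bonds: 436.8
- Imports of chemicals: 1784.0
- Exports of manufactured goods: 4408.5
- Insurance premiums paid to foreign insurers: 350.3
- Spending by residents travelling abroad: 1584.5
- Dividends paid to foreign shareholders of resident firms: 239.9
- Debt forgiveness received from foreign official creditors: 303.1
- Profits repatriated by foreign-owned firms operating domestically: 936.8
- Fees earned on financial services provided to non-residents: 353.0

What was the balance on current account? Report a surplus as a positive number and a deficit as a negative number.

Goods: 4408.5 - 1784.0 = 2624.5
Services: -350.3 - 1584.5 + 353.0 + 740.1 = -841.7
Primary income: 436.8 - 831.8 - 936.8 - 239.9 = -1571.7
Secondary income: -513.9 - 64.0 = -577.9
Current account = 2624.5 + (-841.7) + (-1571.7) + (-577.9) = -366.8
(Excluded from the current account — financial account: inward foreign direct investment in the manufacturing sector 1662.8, new loans extended by domestic banks to foreign borrowers 713.2, increase in resident deposits held at foreign banks 621.5, foreign purchases of domestic corporate bonds 617.3; capital account: debt forgiveness received from foreign official creditors 303.1.)

-366.8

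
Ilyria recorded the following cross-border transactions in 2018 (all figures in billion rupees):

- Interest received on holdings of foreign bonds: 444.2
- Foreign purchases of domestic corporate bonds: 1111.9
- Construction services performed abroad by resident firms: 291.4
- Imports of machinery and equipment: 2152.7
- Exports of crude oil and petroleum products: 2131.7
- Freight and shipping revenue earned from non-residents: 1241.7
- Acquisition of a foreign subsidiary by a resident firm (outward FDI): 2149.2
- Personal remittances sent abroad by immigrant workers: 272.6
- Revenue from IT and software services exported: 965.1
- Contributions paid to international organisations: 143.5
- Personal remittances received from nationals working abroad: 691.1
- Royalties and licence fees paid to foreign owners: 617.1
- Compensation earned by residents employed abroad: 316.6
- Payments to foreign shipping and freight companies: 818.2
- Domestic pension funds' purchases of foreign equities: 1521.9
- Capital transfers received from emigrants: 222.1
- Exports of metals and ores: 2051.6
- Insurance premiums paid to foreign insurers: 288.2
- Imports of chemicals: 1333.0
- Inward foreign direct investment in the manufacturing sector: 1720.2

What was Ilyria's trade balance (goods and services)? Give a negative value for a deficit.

1472.3

Goods: 2051.6 - 1333.0 - 2152.7 + 2131.7 = 697.6
Services: 965.1 + 1241.7 + 291.4 - 617.1 - 288.2 - 818.2 = 774.7
Trade balance = 697.6 + 774.7 = 1472.3
(Excluded from the trade balance — primary income: interest received on holdings of foreign bonds 444.2, compensation earned by residents employed abroad 316.6; financial account: foreign purchases of domestic corporate bonds 1111.9, acquisition of a foreign subsidiary by a resident firm (outward FDI) 2149.2, domestic pension funds' purchases of foreign equities 1521.9, inward foreign direct investment in the manufacturing sector 1720.2; secondary income: personal remittances sent abroad by immigrant workers 272.6, contributions paid to international organisations 143.5, personal remittances received from nationals working abroad 691.1; capital account: capital transfers received from emigrants 222.1.)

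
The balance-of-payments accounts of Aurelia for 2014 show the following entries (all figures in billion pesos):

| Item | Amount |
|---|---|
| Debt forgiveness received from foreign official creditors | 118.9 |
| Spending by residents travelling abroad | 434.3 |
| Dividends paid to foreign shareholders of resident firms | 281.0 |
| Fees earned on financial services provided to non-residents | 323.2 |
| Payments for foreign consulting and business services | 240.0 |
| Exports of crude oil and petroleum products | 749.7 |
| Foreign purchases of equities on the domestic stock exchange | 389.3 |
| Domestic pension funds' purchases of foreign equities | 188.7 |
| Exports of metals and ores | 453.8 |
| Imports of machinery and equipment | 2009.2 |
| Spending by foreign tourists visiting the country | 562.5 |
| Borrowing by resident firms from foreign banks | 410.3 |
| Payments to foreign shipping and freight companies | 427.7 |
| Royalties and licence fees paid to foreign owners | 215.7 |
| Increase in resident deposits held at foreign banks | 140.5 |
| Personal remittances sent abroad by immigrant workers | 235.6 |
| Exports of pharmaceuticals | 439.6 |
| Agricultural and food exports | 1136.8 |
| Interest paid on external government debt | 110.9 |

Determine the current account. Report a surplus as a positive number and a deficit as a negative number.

-288.8

Goods: 439.6 + 749.7 + 1136.8 - 2009.2 + 453.8 = 770.7
Services: -427.7 - 434.3 - 215.7 - 240.0 + 562.5 + 323.2 = -432.0
Primary income: -281.0 - 110.9 = -391.9
Secondary income: -235.6
Current account = 770.7 + (-432.0) + (-391.9) + (-235.6) = -288.8
(Excluded from the current account — capital account: debt forgiveness received from foreign official creditors 118.9; financial account: foreign purchases of equities on the domestic stock exchange 389.3, domestic pension funds' purchases of foreign equities 188.7, borrowing by resident firms from foreign banks 410.3, increase in resident deposits held at foreign banks 140.5.)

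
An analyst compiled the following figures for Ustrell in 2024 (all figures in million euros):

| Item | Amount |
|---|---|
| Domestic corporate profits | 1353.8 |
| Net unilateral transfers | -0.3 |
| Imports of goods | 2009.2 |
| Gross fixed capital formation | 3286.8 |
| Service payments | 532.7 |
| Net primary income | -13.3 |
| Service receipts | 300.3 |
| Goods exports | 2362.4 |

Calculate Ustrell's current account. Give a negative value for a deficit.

Goods balance = 2362.4 - 2009.2 = 353.2
Services balance = 300.3 - 532.7 = -232.4
Trade balance (goods + services) = 353.2 + (-232.4) = 120.8
Net primary income = -13.3
Net secondary income = -0.3
Current account = 120.8 + (-13.3) + (-0.3) = 107.2

107.2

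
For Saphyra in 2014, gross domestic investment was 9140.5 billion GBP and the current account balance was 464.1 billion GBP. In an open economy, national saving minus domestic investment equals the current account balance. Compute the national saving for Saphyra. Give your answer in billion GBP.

S - I = CA (net lending to the rest of the world).
S = I + CA = 9140.5 + 464.1 = 9604.6

9604.6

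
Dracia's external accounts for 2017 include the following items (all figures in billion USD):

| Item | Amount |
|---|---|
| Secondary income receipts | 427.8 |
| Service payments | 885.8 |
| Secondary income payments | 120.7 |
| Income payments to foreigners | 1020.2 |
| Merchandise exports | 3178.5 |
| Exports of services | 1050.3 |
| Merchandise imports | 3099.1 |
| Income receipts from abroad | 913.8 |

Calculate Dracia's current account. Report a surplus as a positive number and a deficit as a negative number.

Goods balance = 3178.5 - 3099.1 = 79.4
Services balance = 1050.3 - 885.8 = 164.5
Trade balance (goods + services) = 79.4 + 164.5 = 243.9
Net primary income = 913.8 - 1020.2 = -106.4
Net secondary income = 427.8 - 120.7 = 307.1
Current account = 243.9 + (-106.4) + 307.1 = 444.6

444.6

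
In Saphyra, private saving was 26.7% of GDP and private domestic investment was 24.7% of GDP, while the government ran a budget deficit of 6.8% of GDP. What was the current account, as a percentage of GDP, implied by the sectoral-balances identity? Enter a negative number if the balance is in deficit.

-4.8

By the sectoral-balances identity, CA = (S_private - I) + (T - G).
Private balance = 26.7 - 24.7 = 2.0
Government balance (T - G) = -6.8
CA = 2.0 + (-6.8) = -4.8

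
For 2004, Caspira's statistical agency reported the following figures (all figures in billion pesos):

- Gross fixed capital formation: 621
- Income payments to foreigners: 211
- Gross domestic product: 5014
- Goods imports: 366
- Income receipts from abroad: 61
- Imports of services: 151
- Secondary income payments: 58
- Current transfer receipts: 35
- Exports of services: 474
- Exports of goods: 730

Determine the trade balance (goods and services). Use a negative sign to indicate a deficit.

687

Goods balance = 730 - 366 = 364
Services balance = 474 - 151 = 323
Trade balance (goods + services) = 364 + 323 = 687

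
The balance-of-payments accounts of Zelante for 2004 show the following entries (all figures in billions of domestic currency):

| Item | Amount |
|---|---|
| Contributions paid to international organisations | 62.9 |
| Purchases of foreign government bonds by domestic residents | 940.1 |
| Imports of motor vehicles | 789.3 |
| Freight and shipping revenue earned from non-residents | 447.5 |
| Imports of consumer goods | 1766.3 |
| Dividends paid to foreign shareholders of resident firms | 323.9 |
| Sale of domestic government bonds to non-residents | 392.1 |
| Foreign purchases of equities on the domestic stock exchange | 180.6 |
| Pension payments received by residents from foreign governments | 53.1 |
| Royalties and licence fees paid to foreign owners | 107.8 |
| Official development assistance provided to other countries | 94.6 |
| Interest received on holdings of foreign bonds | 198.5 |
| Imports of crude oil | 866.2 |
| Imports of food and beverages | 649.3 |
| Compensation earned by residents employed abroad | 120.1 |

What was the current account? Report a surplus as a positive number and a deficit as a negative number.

Goods: -866.2 - 1766.3 - 789.3 - 649.3 = -4071.1
Services: -107.8 + 447.5 = 339.7
Primary income: -323.9 + 120.1 + 198.5 = -5.3
Secondary income: -94.6 + 53.1 - 62.9 = -104.4
Current account = (-4071.1) + 339.7 + (-5.3) + (-104.4) = -3841.1
(Excluded from the current account — financial account: purchases of foreign government bonds by domestic residents 940.1, sale of domestic government bonds to non-residents 392.1, foreign purchases of equities on the domestic stock exchange 180.6.)

-3841.1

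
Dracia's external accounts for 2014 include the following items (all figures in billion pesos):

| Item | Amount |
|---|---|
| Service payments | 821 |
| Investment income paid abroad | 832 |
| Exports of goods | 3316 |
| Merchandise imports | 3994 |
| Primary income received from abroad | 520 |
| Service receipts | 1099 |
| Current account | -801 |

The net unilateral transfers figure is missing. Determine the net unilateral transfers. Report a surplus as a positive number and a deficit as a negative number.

Current account = goods balance + services balance + net primary income + net secondary income
Sum of the known components = -712
Net unilateral transfers = CA - (known components) = -801 - (-712) = -89

-89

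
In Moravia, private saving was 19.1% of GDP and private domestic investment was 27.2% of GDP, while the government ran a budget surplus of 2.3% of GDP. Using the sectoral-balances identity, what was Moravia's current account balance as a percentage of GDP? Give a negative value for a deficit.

By the sectoral-balances identity, CA = (S_private - I) + (T - G).
Private balance = 19.1 - 27.2 = -8.1
Government balance (T - G) = 2.3
CA = -8.1 + 2.3 = -5.8

-5.8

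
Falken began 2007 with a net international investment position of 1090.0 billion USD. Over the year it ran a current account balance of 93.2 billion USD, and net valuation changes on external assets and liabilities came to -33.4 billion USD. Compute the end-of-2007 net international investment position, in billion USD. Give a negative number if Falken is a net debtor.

Change in NIIP = current account + net valuation change = 93.2 + (-33.4) = 59.8
End-of-year NIIP = 1090.0 + 59.8 = 1149.8

1149.8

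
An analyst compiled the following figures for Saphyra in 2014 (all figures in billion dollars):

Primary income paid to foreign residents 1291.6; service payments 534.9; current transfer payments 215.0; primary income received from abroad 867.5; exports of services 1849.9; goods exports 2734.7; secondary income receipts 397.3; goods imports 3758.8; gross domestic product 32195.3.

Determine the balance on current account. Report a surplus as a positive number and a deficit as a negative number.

Goods balance = 2734.7 - 3758.8 = -1024.1
Services balance = 1849.9 - 534.9 = 1315.0
Trade balance (goods + services) = -1024.1 + 1315.0 = 290.9
Net primary income = 867.5 - 1291.6 = -424.1
Net secondary income = 397.3 - 215.0 = 182.3
Current account = 290.9 + (-424.1) + 182.3 = 49.1

49.1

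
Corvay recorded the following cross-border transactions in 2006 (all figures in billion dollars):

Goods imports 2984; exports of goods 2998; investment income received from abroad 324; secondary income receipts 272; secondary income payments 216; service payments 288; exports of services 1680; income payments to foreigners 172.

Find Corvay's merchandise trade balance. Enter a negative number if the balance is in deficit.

Goods balance = 2998 - 2984 = 14

14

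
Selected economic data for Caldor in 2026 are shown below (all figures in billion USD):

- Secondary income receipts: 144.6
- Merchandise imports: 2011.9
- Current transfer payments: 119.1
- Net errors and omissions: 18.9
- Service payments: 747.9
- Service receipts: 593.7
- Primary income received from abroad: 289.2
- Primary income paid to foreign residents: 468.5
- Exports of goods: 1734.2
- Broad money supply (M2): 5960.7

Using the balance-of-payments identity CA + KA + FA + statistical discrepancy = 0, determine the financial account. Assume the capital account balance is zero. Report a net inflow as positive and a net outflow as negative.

566.8

Goods balance = 1734.2 - 2011.9 = -277.7
Services balance = 593.7 - 747.9 = -154.2
Trade balance (goods + services) = -277.7 + (-154.2) = -431.9
Net primary income = 289.2 - 468.5 = -179.3
Net secondary income = 144.6 - 119.1 = 25.5
Current account = -431.9 + (-179.3) + 25.5 = -585.7
Financial account = -(-585.7 + 18.9) = 566.8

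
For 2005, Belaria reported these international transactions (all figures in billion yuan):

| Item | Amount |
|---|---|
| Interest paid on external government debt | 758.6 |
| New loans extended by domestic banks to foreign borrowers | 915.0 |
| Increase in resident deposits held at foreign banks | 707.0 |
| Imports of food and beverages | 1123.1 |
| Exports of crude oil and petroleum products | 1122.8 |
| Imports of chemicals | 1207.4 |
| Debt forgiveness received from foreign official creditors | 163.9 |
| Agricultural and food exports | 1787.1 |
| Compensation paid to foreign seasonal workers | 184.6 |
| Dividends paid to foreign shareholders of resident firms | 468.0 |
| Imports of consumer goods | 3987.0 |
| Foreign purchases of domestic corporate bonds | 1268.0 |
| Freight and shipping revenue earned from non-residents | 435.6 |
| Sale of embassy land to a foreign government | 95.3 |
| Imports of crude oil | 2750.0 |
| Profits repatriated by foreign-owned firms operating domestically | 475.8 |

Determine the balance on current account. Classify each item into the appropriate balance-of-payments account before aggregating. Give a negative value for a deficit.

Goods: -1207.4 + 1787.1 - 1123.1 - 2750.0 + 1122.8 - 3987.0 = -6157.6
Services: 435.6
Primary income: -184.6 - 468.0 - 758.6 - 475.8 = -1887.0
Current account = (-6157.6) + 435.6 + (-1887.0) = -7609.0
(Excluded from the current account — financial account: new loans extended by domestic banks to foreign borrowers 915.0, increase in resident deposits held at foreign banks 707.0, foreign purchases of domestic corporate bonds 1268.0; capital account: debt forgiveness received from foreign official creditors 163.9, sale of embassy land to a foreign government 95.3.)

-7609.0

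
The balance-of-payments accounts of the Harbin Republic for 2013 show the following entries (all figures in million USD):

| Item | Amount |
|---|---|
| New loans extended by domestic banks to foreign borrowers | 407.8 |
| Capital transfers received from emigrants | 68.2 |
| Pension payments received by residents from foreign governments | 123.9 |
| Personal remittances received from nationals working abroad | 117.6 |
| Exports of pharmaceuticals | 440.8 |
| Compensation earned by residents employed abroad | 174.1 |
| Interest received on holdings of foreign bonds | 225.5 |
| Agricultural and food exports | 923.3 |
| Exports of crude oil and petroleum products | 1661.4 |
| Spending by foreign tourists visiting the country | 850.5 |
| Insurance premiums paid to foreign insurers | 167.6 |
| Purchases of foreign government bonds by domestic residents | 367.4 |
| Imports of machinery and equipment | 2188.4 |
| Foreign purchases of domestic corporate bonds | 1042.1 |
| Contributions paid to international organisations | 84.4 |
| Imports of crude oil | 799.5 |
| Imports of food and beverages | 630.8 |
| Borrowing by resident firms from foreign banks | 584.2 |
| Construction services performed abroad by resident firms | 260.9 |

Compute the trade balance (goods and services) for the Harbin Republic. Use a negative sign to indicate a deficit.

Goods: 923.3 + 440.8 - 630.8 - 2188.4 - 799.5 + 1661.4 = -593.2
Services: 260.9 - 167.6 + 850.5 = 943.8
Trade balance = -593.2 + 943.8 = 350.6
(Excluded from the trade balance — financial account: new loans extended by domestic banks to foreign borrowers 407.8, purchases of foreign government bonds by domestic residents 367.4, foreign purchases of domestic corporate bonds 1042.1, borrowing by resident firms from foreign banks 584.2; capital account: capital transfers received from emigrants 68.2; secondary income: pension payments received by residents from foreign governments 123.9, personal remittances received from nationals working abroad 117.6, contributions paid to international organisations 84.4; primary income: compensation earned by residents employed abroad 174.1, interest received on holdings of foreign bonds 225.5.)

350.6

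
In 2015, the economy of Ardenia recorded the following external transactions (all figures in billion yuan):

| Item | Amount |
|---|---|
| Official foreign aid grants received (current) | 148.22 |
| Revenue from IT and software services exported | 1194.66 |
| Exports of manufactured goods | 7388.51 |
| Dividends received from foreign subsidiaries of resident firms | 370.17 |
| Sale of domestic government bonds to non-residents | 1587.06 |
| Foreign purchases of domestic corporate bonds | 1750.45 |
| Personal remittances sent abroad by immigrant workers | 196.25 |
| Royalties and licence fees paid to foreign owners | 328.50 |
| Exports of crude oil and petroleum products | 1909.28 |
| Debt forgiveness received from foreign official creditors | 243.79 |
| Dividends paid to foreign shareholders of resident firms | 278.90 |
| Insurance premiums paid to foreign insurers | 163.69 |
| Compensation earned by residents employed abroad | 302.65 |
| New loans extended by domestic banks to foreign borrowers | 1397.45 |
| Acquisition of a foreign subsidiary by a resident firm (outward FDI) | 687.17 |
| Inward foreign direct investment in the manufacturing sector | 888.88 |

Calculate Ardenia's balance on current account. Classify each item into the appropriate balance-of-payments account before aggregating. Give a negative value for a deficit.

Goods: 1909.28 + 7388.51 = 9297.79
Services: -163.69 + 1194.66 - 328.50 = 702.47
Primary income: 302.65 - 278.90 + 370.17 = 393.92
Secondary income: -196.25 + 148.22 = -48.03
Current account = 9297.79 + 702.47 + 393.92 + (-48.03) = 10346.15
(Excluded from the current account — financial account: sale of domestic government bonds to non-residents 1587.06, foreign purchases of domestic corporate bonds 1750.45, new loans extended by domestic banks to foreign borrowers 1397.45, acquisition of a foreign subsidiary by a resident firm (outward FDI) 687.17, inward foreign direct investment in the manufacturing sector 888.88; capital account: debt forgiveness received from foreign official creditors 243.79.)

10346.15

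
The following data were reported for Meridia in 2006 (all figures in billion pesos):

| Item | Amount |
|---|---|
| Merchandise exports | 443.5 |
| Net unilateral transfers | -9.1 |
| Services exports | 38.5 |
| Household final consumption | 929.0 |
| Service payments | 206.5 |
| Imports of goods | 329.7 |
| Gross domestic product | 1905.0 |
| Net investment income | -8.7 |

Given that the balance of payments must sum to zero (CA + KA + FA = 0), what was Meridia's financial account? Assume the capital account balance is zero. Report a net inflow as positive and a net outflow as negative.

72.0

Goods balance = 443.5 - 329.7 = 113.8
Services balance = 38.5 - 206.5 = -168.0
Trade balance (goods + services) = 113.8 + (-168.0) = -54.2
Net primary income = -8.7
Net secondary income = -9.1
Current account = -54.2 + (-8.7) + (-9.1) = -72.0
Financial account = -(-72.0) = 72.0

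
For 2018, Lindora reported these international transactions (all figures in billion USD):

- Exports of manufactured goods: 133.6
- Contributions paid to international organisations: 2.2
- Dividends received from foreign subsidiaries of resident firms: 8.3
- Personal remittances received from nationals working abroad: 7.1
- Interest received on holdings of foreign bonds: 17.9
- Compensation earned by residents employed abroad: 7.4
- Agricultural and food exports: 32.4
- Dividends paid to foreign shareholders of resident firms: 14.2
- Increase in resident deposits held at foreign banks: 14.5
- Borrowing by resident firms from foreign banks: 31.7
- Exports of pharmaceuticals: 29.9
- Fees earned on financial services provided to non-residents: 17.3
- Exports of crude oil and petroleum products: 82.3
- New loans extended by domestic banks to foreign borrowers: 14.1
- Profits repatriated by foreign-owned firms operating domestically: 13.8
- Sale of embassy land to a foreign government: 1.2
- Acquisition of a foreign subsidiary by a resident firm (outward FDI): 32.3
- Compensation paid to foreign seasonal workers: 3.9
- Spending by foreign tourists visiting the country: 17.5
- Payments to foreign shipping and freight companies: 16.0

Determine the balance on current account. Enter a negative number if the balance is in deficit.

303.6

Goods: 29.9 + 82.3 + 133.6 + 32.4 = 278.2
Services: -16.0 + 17.3 + 17.5 = 18.8
Primary income: 8.3 - 14.2 + 17.9 - 13.8 + 7.4 - 3.9 = 1.7
Secondary income: -2.2 + 7.1 = 4.9
Current account = 278.2 + 18.8 + 1.7 + 4.9 = 303.6
(Excluded from the current account — financial account: increase in resident deposits held at foreign banks 14.5, borrowing by resident firms from foreign banks 31.7, new loans extended by domestic banks to foreign borrowers 14.1, acquisition of a foreign subsidiary by a resident firm (outward FDI) 32.3; capital account: sale of embassy land to a foreign government 1.2.)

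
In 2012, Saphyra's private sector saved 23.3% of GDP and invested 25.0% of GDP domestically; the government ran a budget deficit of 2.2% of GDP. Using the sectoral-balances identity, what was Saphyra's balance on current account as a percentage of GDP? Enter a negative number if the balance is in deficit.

By the sectoral-balances identity, CA = (S_private - I) + (T - G).
Private balance = 23.3 - 25.0 = -1.7
Government balance (T - G) = -2.2
CA = -1.7 + (-2.2) = -3.9

-3.9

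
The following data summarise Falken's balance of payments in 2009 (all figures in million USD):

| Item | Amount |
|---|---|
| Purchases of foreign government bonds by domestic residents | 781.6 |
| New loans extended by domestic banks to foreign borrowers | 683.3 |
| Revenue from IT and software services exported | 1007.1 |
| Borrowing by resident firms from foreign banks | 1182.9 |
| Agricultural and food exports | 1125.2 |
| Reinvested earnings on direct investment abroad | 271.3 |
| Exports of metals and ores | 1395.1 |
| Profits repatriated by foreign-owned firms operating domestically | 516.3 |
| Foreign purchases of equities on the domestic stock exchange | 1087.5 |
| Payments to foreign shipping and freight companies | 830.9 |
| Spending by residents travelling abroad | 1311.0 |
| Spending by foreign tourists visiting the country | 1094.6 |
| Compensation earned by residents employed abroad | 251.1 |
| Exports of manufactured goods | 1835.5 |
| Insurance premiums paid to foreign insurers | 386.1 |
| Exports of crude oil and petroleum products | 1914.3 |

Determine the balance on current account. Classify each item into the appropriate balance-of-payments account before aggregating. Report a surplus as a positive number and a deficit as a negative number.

Goods: 1914.3 + 1835.5 + 1125.2 + 1395.1 = 6270.1
Services: -386.1 + 1094.6 + 1007.1 - 830.9 - 1311.0 = -426.3
Primary income: 251.1 - 516.3 + 271.3 = 6.1
Current account = 6270.1 + (-426.3) + 6.1 = 5849.9
(Excluded from the current account — financial account: purchases of foreign government bonds by domestic residents 781.6, new loans extended by domestic banks to foreign borrowers 683.3, borrowing by resident firms from foreign banks 1182.9, foreign purchases of equities on the domestic stock exchange 1087.5.)

5849.9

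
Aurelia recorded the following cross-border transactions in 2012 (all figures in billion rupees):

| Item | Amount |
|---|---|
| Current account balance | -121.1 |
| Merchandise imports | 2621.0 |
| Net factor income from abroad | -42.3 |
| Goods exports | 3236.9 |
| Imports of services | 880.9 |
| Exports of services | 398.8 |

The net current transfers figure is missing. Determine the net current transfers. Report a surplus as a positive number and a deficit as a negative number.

-212.6

Current account = goods balance + services balance + net primary income + net secondary income
Sum of the known components = 91.5
Net current transfers = CA - (known components) = -121.1 - 91.5 = -212.6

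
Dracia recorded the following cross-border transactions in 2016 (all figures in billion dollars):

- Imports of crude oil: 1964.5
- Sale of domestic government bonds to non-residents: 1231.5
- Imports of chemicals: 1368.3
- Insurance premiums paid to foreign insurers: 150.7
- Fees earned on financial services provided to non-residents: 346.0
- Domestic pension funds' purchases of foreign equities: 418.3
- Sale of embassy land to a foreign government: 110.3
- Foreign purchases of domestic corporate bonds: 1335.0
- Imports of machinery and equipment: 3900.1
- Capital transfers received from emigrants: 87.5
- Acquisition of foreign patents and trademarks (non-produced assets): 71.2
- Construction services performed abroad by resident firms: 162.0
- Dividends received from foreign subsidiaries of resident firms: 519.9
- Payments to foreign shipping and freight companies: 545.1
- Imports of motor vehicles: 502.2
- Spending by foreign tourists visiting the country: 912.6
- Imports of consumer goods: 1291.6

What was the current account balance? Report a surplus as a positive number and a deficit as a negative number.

Goods: -3900.1 - 1291.6 - 1368.3 - 502.2 - 1964.5 = -9026.7
Services: -545.1 + 346.0 + 162.0 - 150.7 + 912.6 = 724.8
Primary income: 519.9
Current account = (-9026.7) + 724.8 + 519.9 = -7782.0
(Excluded from the current account — financial account: sale of domestic government bonds to non-residents 1231.5, domestic pension funds' purchases of foreign equities 418.3, foreign purchases of domestic corporate bonds 1335.0; capital account: sale of embassy land to a foreign government 110.3, capital transfers received from emigrants 87.5, acquisition of foreign patents and trademarks (non-produced assets) 71.2.)

-7782.0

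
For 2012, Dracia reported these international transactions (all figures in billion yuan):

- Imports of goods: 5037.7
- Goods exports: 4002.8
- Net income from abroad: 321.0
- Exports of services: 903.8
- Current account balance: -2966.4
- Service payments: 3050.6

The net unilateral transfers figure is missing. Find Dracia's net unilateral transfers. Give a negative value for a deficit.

-105.7

Current account = goods balance + services balance + net primary income + net secondary income
Sum of the known components = -2860.7
Net unilateral transfers = CA - (known components) = -2966.4 - (-2860.7) = -105.7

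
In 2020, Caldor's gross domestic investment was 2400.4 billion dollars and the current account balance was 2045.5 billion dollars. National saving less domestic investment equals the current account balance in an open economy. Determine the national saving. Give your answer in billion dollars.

S - I = CA (net lending to the rest of the world).
S = I + CA = 2400.4 + 2045.5 = 4445.9

4445.9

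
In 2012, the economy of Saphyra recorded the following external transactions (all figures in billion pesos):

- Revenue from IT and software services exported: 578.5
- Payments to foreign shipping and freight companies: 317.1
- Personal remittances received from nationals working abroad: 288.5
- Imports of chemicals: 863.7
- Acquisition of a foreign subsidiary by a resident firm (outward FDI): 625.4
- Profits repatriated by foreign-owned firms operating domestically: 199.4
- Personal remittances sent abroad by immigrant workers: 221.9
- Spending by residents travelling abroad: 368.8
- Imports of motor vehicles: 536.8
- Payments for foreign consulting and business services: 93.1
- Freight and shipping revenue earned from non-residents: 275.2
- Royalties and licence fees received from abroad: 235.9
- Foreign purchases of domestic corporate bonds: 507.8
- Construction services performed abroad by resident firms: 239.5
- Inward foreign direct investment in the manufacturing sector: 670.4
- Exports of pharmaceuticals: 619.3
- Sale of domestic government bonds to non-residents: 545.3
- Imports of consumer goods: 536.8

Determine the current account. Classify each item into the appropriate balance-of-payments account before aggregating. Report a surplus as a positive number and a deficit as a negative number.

-900.7

Goods: -536.8 - 536.8 + 619.3 - 863.7 = -1318.0
Services: 239.5 + 275.2 + 578.5 - 93.1 + 235.9 - 368.8 - 317.1 = 550.1
Primary income: -199.4
Secondary income: -221.9 + 288.5 = 66.6
Current account = (-1318.0) + 550.1 + (-199.4) + 66.6 = -900.7
(Excluded from the current account — financial account: acquisition of a foreign subsidiary by a resident firm (outward FDI) 625.4, foreign purchases of domestic corporate bonds 507.8, inward foreign direct investment in the manufacturing sector 670.4, sale of domestic government bonds to non-residents 545.3.)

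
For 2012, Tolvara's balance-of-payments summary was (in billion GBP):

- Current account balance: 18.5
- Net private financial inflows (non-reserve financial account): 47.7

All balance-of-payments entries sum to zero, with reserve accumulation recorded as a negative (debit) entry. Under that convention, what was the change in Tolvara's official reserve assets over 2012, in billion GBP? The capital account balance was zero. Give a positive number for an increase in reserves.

66.2

Official reserve transactions balance = -(18.5 + 47.7) = -66.2
An accumulation of reserves is recorded as a debit (negative entry), so the change in the stock of reserves is the negative of that balance.
Change in official reserves = -(-66.2) = 66.2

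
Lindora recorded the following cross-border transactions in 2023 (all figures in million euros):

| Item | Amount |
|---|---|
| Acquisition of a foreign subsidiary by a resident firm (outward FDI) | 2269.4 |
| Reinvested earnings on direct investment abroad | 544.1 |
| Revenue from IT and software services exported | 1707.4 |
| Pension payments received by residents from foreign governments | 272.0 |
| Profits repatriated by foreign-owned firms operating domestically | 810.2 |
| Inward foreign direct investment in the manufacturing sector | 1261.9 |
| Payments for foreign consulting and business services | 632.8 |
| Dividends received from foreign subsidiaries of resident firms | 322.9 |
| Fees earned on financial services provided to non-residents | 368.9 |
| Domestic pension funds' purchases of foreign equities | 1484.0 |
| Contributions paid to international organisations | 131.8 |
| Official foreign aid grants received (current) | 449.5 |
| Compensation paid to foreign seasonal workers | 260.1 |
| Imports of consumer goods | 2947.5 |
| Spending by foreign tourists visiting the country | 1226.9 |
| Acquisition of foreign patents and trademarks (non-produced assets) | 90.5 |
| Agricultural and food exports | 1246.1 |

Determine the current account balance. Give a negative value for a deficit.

1355.4

Goods: 1246.1 - 2947.5 = -1701.4
Services: 368.9 + 1707.4 - 632.8 + 1226.9 = 2670.4
Primary income: -810.2 - 260.1 + 322.9 + 544.1 = -203.3
Secondary income: 272.0 + 449.5 - 131.8 = 589.7
Current account = (-1701.4) + 2670.4 + (-203.3) + 589.7 = 1355.4
(Excluded from the current account — financial account: acquisition of a foreign subsidiary by a resident firm (outward FDI) 2269.4, inward foreign direct investment in the manufacturing sector 1261.9, domestic pension funds' purchases of foreign equities 1484.0; capital account: acquisition of foreign patents and trademarks (non-produced assets) 90.5.)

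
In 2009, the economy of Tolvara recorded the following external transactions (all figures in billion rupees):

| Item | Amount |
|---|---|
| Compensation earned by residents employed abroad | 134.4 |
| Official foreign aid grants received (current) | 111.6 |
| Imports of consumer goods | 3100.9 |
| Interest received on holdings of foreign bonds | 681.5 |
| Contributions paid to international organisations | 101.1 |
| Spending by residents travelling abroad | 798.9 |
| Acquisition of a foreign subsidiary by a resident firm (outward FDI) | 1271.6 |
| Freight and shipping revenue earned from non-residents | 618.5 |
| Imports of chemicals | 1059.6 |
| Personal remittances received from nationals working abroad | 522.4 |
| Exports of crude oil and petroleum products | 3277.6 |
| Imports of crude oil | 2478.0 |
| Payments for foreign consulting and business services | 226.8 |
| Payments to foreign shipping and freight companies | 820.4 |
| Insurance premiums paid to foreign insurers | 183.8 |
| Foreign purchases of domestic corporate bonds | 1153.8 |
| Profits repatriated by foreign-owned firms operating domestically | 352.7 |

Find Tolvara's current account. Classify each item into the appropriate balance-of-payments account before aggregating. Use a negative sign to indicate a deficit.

Goods: -1059.6 - 3100.9 - 2478.0 + 3277.6 = -3360.9
Services: -798.9 + 618.5 - 226.8 - 183.8 - 820.4 = -1411.4
Primary income: 681.5 - 352.7 + 134.4 = 463.2
Secondary income: -101.1 + 111.6 + 522.4 = 532.9
Current account = (-3360.9) + (-1411.4) + 463.2 + 532.9 = -3776.2
(Excluded from the current account — financial account: acquisition of a foreign subsidiary by a resident firm (outward FDI) 1271.6, foreign purchases of domestic corporate bonds 1153.8.)

-3776.2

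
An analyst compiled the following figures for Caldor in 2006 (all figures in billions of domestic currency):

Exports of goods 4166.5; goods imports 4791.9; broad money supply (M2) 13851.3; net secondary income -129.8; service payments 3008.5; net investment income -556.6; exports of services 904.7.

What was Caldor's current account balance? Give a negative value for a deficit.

-3415.6

Goods balance = 4166.5 - 4791.9 = -625.4
Services balance = 904.7 - 3008.5 = -2103.8
Trade balance (goods + services) = -625.4 + (-2103.8) = -2729.2
Net primary income = -556.6
Net secondary income = -129.8
Current account = -2729.2 + (-556.6) + (-129.8) = -3415.6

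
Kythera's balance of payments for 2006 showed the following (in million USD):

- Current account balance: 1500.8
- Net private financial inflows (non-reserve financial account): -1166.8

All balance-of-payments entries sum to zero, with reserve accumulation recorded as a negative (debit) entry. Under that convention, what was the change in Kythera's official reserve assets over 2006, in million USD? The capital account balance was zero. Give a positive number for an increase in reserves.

334.0

Official reserve transactions balance = -(1500.8 + (-1166.8)) = -334.0
An accumulation of reserves is recorded as a debit (negative entry), so the change in the stock of reserves is the negative of that balance.
Change in official reserves = -(-334.0) = 334.0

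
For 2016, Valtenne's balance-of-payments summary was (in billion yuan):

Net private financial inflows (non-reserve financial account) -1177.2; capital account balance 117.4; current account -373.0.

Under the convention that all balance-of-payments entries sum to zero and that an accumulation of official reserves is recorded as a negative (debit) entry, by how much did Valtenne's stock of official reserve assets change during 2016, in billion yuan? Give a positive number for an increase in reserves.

-1432.8

Official reserve transactions balance = -((-373.0) + 117.4 + (-1177.2)) = 1432.8
An accumulation of reserves is recorded as a debit (negative entry), so the change in the stock of reserves is the negative of that balance.
Change in official reserves = -(1432.8) = -1432.8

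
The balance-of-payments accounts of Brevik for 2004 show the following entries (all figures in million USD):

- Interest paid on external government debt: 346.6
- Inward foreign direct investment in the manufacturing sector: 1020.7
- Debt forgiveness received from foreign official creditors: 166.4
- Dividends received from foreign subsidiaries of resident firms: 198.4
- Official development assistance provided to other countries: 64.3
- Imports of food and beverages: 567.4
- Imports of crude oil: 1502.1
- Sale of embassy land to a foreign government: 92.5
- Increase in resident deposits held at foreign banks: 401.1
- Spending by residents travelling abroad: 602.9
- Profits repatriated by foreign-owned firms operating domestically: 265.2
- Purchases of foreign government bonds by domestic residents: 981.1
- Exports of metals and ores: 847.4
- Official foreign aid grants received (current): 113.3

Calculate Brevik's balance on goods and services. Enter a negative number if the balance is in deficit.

-1825.0

Goods: -1502.1 + 847.4 - 567.4 = -1222.1
Services: -602.9
Trade balance = -1222.1 + (-602.9) = -1825.0
(Excluded from the trade balance — primary income: interest paid on external government debt 346.6, dividends received from foreign subsidiaries of resident firms 198.4, profits repatriated by foreign-owned firms operating domestically 265.2; financial account: inward foreign direct investment in the manufacturing sector 1020.7, increase in resident deposits held at foreign banks 401.1, purchases of foreign government bonds by domestic residents 981.1; capital account: debt forgiveness received from foreign official creditors 166.4, sale of embassy land to a foreign government 92.5; secondary income: official development assistance provided to other countries 64.3, official foreign aid grants received (current) 113.3.)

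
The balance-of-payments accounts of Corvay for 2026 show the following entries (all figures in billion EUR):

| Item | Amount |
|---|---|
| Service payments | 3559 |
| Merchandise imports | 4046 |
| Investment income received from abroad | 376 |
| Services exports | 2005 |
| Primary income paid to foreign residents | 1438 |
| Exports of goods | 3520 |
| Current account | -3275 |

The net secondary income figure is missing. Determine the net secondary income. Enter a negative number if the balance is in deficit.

Current account = goods balance + services balance + net primary income + net secondary income
Sum of the known components = -3142
Net secondary income = CA - (known components) = -3275 - (-3142) = -133

-133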